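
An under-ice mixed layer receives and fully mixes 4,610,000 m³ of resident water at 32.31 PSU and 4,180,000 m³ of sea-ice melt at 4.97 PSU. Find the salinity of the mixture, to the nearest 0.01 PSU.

19.31 PSU

Weighted by volume,
salt = 4,610,000×32.31 + 4,180,000×4.97 = 148,949,100 + 20,774,600 = 169,723,700
volume = 4,610,000 + 4,180,000 = 8,790,000 m³
S = 169,723,700 / 8,790,000 = 19.3087 PSU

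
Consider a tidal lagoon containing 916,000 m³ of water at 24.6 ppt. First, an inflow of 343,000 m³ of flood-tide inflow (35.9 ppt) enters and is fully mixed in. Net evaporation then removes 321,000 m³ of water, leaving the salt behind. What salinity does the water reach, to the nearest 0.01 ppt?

After mixing: salt = 916,000×24.6 + 343,000×35.9 = 34,847,300; volume = 1,259,000 m³
After evaporation: salt unchanged = 34,847,300; volume = 1,259,000 − 321,000 = 938,000 m³
S = 34,847,300 / 938,000 = 37.1506 ppt

37.15 ppt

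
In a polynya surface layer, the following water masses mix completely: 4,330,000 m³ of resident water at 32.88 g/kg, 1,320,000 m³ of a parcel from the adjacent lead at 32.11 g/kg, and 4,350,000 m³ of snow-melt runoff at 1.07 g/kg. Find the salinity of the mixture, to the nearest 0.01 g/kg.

18.94 g/kg

Salt balance:
salt = 4,330,000×32.88 + 1,320,000×32.11 + 4,350,000×1.07 = 142,370,400 + 42,385,200 + 4,654,500 = 189,410,100
volume = 4,330,000 + 1,320,000 + 4,350,000 = 10,000,000 m³
S = 189,410,100 / 10,000,000 = 18.941 g/kg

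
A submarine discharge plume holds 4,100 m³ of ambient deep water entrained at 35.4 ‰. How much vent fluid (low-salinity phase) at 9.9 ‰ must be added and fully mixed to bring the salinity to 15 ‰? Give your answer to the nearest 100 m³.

16400 m³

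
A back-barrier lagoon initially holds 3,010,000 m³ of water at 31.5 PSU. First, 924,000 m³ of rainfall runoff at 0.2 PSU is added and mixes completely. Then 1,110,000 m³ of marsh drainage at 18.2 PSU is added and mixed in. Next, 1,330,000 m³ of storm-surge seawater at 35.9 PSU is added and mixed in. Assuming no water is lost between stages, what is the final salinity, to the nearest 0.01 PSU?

25.56 PSU

By conservation of dissolved salt,
Initial salt = 3,010,000×31.5 = 94,815,000
After stage 1: salt = 94,815,000 + 924,000×0.2 = 94,999,800; volume = 3,934,000 m³; S = 24.148 PSU
After stage 2: salt = 94,999,800 + 1,110,000×18.2 = 115,201,800; volume = 5,044,000 m³; S = 22.839 PSU
After stage 3: salt = 115,201,800 + 1,330,000×35.9 = 162,948,800; volume = 6,374,000 m³
S = 162,948,800 / 6,374,000 = 25.5646 PSU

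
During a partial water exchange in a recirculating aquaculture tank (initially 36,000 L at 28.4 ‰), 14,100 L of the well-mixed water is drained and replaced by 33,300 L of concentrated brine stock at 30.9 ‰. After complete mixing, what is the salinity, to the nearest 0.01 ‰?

Remaining after removal: 21,900 L at 28.4 ‰ (salt = 621,960)
After addition: salt = 621,960 + 33,300×30.9 = 1,650,930; volume = 55,200 L
S = 1,650,930 / 55,200 = 29.9082 ‰

29.91 ‰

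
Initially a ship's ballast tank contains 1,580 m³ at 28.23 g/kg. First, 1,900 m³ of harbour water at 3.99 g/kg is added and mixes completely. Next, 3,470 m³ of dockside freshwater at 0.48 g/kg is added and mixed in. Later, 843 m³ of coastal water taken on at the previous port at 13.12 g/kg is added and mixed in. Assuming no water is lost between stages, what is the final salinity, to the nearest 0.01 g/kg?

Total salt / total volume:
Initial salt = 1,580×28.23 = 44,603.4
After stage 1: salt = 44,603.4 + 1,900×3.99 = 52,184.4; volume = 3,480 m³; S = 14.996 g/kg
After stage 2: salt = 52,184.4 + 3,470×0.48 = 53,850; volume = 6,950 m³; S = 7.748 g/kg
After stage 3: salt = 53,850 + 843×13.12 = 64,910.16; volume = 7,793 m³
S = 64,910.16 / 7,793 = 8.3293 g/kg

8.33 g/kg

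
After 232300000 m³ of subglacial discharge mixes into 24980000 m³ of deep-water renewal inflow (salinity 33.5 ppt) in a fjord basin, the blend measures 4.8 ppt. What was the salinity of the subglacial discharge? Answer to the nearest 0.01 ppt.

Salt balance: 24,980,000×33.5 + 232,300,000×S = 257,280,000×4.8
836,830,000 + 232,300,000·S = 1,234,944,000
S = (1,234,944,000 − 836,830,000) / 232,300,000 = 1.7138 ppt

1.71 ppt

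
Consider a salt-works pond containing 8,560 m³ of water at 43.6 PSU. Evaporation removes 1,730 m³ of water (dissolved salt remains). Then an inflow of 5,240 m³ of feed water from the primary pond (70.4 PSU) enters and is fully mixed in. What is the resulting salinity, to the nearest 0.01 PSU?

After evaporation: salt = 8,560×43.6 = 373,216; volume = 8,560 − 1,730 = 6,830 m³
After mixing: salt = 373,216 + 5,240×70.4 = 742,112; volume = 6,830 + 5,240 = 12,070 m³
S = 742,112 / 12,070 = 61.484 PSU

61.48 PSU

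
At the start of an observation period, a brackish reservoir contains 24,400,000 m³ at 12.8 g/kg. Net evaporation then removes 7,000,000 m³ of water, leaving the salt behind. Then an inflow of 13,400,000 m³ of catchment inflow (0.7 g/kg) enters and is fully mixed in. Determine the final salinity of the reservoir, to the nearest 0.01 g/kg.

After evaporation: salt = 24,400,000×12.8 = 312,320,000; volume = 24,400,000 − 7,000,000 = 17,400,000 m³
After mixing: salt = 312,320,000 + 13,400,000×0.7 = 321,700,000; volume = 17,400,000 + 13,400,000 = 30,800,000 m³
S = 321,700,000 / 30,800,000 = 10.4448 g/kg

10.44 g/kg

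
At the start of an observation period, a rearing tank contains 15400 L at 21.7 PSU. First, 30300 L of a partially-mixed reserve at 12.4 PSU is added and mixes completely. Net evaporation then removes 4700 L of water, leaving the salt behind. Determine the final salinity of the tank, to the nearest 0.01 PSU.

After mixing: salt = 15,400×21.7 + 30,300×12.4 = 709,900; volume = 45,700 L
After evaporation: salt unchanged = 709,900; volume = 45,700 − 4,700 = 41,000 L
S = 709,900 / 41,000 = 17.3146 PSU

17.31 PSU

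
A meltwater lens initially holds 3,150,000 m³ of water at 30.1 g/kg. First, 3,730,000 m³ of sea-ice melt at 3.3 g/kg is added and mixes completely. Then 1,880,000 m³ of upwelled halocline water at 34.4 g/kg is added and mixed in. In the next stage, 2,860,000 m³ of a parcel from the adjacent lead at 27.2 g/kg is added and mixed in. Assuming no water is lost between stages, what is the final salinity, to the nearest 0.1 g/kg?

By conservation of dissolved salt,
Initial salt = 3,150,000×30.1 = 94,815,000
After stage 1: salt = 94,815,000 + 3,730,000×3.3 = 107,124,000; volume = 6,880,000 m³; S = 15.57 g/kg
After stage 2: salt = 107,124,000 + 1,880,000×34.4 = 171,796,000; volume = 8,760,000 m³; S = 19.611 g/kg
After stage 3: salt = 171,796,000 + 2,860,000×27.2 = 249,588,000; volume = 11,620,000 m³
S = 249,588,000 / 11,620,000 = 21.4792 g/kg

21.5 g/kg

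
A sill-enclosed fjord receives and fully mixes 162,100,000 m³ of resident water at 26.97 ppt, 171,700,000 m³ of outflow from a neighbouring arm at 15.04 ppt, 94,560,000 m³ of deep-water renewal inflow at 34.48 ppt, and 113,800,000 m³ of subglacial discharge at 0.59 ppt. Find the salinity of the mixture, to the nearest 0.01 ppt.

Total salt / total volume:
salt = 162,100,000×26.97 + 171,700,000×15.04 + 94,560,000×34.48 + 113,800,000×0.59 = 4,371,837,000 + 2,582,368,000 + 3,260,428,800 + 67,142,000 = 10,281,775,800
volume = 162,100,000 + 171,700,000 + 94,560,000 + 113,800,000 = 542,160,000 m³
S = 10,281,775,800 / 542,160,000 = 18.9645 ppt

18.96 ppt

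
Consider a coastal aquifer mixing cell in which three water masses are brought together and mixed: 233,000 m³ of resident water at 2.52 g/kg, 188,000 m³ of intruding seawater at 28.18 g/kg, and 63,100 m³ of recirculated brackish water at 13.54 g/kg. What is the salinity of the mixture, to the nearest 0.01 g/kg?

Salt balance:
salt = 233,000×2.52 + 188,000×28.18 + 63,100×13.54 = 587,160 + 5,297,840 + 854,374 = 6,739,374
volume = 233,000 + 188,000 + 63,100 = 484,100 m³
S = 6,739,374 / 484,100 = 13.9215 g/kg

13.92 g/kg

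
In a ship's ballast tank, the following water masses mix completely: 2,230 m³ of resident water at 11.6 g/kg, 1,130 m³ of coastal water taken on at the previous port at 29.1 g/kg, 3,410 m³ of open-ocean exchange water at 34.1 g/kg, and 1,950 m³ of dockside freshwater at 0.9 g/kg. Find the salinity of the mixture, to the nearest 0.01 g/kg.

20.27 g/kg

Conserving salt mass:
salt = 2,230×11.6 + 1,130×29.1 + 3,410×34.1 + 1,950×0.9 = 25,868 + 32,883 + 116,281 + 1,755 = 176,787
volume = 2,230 + 1,130 + 3,410 + 1,950 = 8,720 m³
S = 176,787 / 8,720 = 20.2737 g/kg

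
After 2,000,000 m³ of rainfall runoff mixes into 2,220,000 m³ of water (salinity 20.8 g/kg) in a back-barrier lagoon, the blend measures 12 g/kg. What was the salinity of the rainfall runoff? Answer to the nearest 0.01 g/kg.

2.23 g/kg

Salt balance: 2,220,000×20.8 + 2,000,000×S = 4,220,000×12
46,176,000 + 2,000,000·S = 50,640,000
S = (50,640,000 − 46,176,000) / 2,000,000 = 2.232 g/kg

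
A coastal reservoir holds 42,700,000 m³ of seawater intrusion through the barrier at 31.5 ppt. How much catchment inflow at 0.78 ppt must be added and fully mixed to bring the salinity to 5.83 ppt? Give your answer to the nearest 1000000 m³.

217000000 m³

Salt balance: 42,700,000×31.5 + V×0.78 = (42,700,000+V)×5.83
1,345,050,000 + 0.78V = 248,941,000 + 5.83V
1,096,109,000 = 5.05V
V = 217,051,287.13 m³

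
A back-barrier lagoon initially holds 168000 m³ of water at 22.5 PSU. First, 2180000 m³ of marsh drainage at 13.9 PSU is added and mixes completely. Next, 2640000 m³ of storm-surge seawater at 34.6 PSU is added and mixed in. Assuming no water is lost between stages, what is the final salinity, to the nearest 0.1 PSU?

25.1 PSU

By conservation of dissolved salt,
Initial salt = 168,000×22.5 = 3,780,000
After stage 1: salt = 3,780,000 + 2,180,000×13.9 = 34,082,000; volume = 2,348,000 m³; S = 14.515 PSU
After stage 2: salt = 34,082,000 + 2,640,000×34.6 = 125,426,000; volume = 4,988,000 m³
S = 125,426,000 / 4,988,000 = 25.1455 PSU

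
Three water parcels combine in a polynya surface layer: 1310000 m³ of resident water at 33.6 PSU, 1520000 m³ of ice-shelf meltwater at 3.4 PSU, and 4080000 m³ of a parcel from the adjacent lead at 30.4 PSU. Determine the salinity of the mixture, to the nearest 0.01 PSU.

25.07 PSU

Conserving salt mass:
salt = 1,310,000×33.6 + 1,520,000×3.4 + 4,080,000×30.4 = 44,016,000 + 5,168,000 + 124,032,000 = 173,216,000
volume = 1,310,000 + 1,520,000 + 4,080,000 = 6,910,000 m³
S = 173,216,000 / 6,910,000 = 25.0674 PSU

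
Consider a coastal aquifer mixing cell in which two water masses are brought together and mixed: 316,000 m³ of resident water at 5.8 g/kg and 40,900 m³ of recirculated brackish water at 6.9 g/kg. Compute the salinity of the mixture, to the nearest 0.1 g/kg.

5.9 g/kg

Salt balance:
salt = 316,000×5.8 + 40,900×6.9 = 1,832,800 + 282,210 = 2,115,010
volume = 316,000 + 40,900 = 356,900 m³
S = 2,115,010 / 356,900 = 5.926 g/kg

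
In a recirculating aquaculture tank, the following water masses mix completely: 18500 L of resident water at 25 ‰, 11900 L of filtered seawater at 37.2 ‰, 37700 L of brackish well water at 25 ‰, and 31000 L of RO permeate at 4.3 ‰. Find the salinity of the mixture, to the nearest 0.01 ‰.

Mass of salt is conserved:
salt = 18,500×25 + 11,900×37.2 + 37,700×25 + 31,000×4.3 = 462,500 + 442,680 + 942,500 + 133,300 = 1,980,980
volume = 18,500 + 11,900 + 37,700 + 31,000 = 99,100 L
S = 1,980,980 / 99,100 = 19.9897 ‰

19.99 ‰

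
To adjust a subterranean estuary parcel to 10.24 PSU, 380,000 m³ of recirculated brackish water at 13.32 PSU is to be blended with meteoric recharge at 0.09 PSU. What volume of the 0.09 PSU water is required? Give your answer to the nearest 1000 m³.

115000 m³

Salt balance: 380,000×13.32 + V×0.09 = (380,000+V)×10.24
5,061,600 + 0.09V = 3,891,200 + 10.24V
1,170,400 = 10.15V
V = 115,310.34 m³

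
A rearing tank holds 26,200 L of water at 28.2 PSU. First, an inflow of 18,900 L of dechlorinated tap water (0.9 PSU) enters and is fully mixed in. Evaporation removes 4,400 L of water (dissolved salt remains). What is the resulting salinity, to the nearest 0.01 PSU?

After mixing: salt = 26,200×28.2 + 18,900×0.9 = 755,850; volume = 45,100 L
After evaporation: salt unchanged = 755,850; volume = 45,100 − 4,400 = 40,700 L
S = 755,850 / 40,700 = 18.5713 PSU

18.57 PSU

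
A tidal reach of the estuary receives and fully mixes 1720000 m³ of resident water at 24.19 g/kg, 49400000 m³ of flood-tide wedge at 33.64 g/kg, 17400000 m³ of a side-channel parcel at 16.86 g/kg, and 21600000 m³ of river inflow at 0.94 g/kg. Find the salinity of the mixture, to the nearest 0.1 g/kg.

Conserving salt mass:
salt = 1,720,000×24.19 + 49,400,000×33.64 + 17,400,000×16.86 + 21,600,000×0.94 = 41,606,800 + 1,661,816,000 + 293,364,000 + 20,304,000 = 2,017,090,800
volume = 1,720,000 + 49,400,000 + 17,400,000 + 21,600,000 = 90,120,000 m³
S = 2,017,090,800 / 90,120,000 = 22.382 g/kg

22.4 g/kg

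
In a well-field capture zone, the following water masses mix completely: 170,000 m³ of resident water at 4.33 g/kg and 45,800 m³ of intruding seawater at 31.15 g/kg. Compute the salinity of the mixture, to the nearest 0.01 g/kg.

10.02 g/kg

Weighted by volume,
salt = 170,000×4.33 + 45,800×31.15 = 736,100 + 1,426,670 = 2,162,770
volume = 170,000 + 45,800 = 215,800 m³
S = 2,162,770 / 215,800 = 10.0221 g/kg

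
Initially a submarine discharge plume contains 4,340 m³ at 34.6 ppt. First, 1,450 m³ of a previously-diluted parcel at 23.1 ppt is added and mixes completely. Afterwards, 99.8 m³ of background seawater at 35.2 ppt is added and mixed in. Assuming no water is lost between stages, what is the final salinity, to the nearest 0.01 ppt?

31.78 ppt

Salt balance:
Initial salt = 4,340×34.6 = 150,164
After stage 1: salt = 150,164 + 1,450×23.1 = 183,659; volume = 5,790 m³; S = 31.72 ppt
After stage 2: salt = 183,659 + 99.8×35.2 = 187,171.96; volume = 5,889.8 m³
S = 187,171.96 / 5,889.8 = 31.779 ppt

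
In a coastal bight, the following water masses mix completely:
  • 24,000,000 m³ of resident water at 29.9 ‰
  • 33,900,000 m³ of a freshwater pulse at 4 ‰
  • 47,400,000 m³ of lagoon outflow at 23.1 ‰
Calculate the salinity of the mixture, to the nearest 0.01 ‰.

18.50 ‰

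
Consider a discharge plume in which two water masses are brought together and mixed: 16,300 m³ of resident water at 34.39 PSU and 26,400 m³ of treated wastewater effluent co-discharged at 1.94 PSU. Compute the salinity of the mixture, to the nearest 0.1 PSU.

14.3 PSU

Conserving salt mass:
salt = 16,300×34.39 + 26,400×1.94 = 560,557 + 51,216 = 611,773
volume = 16,300 + 26,400 = 42,700 m³
S = 611,773 / 42,700 = 14.327 PSU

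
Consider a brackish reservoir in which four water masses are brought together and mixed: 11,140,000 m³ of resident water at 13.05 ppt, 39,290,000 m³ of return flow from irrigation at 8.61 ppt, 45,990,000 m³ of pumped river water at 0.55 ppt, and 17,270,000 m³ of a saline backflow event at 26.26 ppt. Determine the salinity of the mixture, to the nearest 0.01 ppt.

Total salt / total volume:
salt = 11,140,000×13.05 + 39,290,000×8.61 + 45,990,000×0.55 + 17,270,000×26.26 = 145,377,000 + 338,286,900 + 25,294,500 + 453,510,200 = 962,468,600
volume = 11,140,000 + 39,290,000 + 45,990,000 + 17,270,000 = 113,690,000 m³
S = 962,468,600 / 113,690,000 = 8.4657 ppt

8.47 ppt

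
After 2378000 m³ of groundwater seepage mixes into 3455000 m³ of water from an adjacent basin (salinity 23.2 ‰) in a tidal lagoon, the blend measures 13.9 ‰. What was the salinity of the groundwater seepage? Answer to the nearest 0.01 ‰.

0.39 ‰

Salt balance: 3,455,000×23.2 + 2,378,000×S = 5,833,000×13.9
80,156,000 + 2,378,000·S = 81,078,700
S = (81,078,700 − 80,156,000) / 2,378,000 = 0.388 ‰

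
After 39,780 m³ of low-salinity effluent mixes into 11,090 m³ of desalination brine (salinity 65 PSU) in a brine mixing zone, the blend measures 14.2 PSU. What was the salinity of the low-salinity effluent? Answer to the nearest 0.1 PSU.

0.0 PSU

Salt balance: 11,090×65 + 39,780×S = 50,870×14.2
720,850 + 39,780·S = 722,354
S = (722,354 − 720,850) / 39,780 = 0.0378 PSU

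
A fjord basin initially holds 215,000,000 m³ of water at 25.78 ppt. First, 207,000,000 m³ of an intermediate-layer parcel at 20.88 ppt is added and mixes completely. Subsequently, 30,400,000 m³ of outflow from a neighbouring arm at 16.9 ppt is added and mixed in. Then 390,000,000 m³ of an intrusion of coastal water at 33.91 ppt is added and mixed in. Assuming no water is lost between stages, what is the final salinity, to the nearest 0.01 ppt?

28.02 ppt

Total salt / total volume:
Initial salt = 215,000,000×25.78 = 5,542,700,000
After stage 1: salt = 5,542,700,000 + 207,000,000×20.88 = 9,864,860,000; volume = 422,000,000 m³; S = 23.376 ppt
After stage 2: salt = 9,864,860,000 + 30,400,000×16.9 = 10,378,620,000; volume = 452,400,000 m³; S = 22.941 ppt
After stage 3: salt = 10,378,620,000 + 390,000,000×33.91 = 23,603,520,000; volume = 842,400,000 m³
S = 23,603,520,000 / 842,400,000 = 28.0194 ppt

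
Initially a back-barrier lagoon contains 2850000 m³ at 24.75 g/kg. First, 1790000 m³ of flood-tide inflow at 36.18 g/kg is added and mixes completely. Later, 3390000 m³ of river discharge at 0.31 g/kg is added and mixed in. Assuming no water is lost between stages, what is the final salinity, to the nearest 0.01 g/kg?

16.98 g/kg

Weighted by volume,
Initial salt = 2,850,000×24.75 = 70,537,500
After stage 1: salt = 70,537,500 + 1,790,000×36.18 = 135,299,700; volume = 4,640,000 m³; S = 29.159 g/kg
After stage 2: salt = 135,299,700 + 3,390,000×0.31 = 136,350,600; volume = 8,030,000 m³
S = 136,350,600 / 8,030,000 = 16.9801 g/kg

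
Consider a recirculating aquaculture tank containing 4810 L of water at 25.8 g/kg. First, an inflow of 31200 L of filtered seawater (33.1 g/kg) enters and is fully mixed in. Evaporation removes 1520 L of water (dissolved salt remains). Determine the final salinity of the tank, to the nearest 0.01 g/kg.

33.54 g/kg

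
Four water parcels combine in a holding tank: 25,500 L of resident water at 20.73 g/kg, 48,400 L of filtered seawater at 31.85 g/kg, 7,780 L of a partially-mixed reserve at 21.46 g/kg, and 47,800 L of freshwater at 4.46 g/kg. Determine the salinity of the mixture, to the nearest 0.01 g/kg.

18.92 g/kg

Total salt / total volume:
salt = 25,500×20.73 + 48,400×31.85 + 7,780×21.46 + 47,800×4.46 = 528,615 + 1,541,540 + 166,958.8 + 213,188 = 2,450,301.8
volume = 25,500 + 48,400 + 7,780 + 47,800 = 129,480 L
S = 2,450,301.8 / 129,480 = 18.9242 g/kg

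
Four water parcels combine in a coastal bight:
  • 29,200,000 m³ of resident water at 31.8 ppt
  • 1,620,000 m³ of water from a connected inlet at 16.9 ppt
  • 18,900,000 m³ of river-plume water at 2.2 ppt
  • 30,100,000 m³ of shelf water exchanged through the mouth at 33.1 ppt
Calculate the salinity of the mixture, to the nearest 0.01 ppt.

Conserving salt mass:
salt = 29,200,000×31.8 + 1,620,000×16.9 + 18,900,000×2.2 + 30,100,000×33.1 = 928,560,000 + 27,378,000 + 41,580,000 + 996,310,000 = 1,993,828,000
volume = 29,200,000 + 1,620,000 + 18,900,000 + 30,100,000 = 79,820,000 m³
S = 1,993,828,000 / 79,820,000 = 24.9791 ppt

24.98 ppt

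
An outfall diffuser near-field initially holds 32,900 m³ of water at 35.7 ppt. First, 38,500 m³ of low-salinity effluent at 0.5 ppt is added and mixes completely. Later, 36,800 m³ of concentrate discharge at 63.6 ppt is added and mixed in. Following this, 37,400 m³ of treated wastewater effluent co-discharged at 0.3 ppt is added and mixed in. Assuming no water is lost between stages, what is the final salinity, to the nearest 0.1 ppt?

Conserving salt mass:
Initial salt = 32,900×35.7 = 1,174,530
After stage 1: salt = 1,174,530 + 38,500×0.5 = 1,193,780; volume = 71,400 m³; S = 16.72 ppt
After stage 2: salt = 1,193,780 + 36,800×63.6 = 3,534,260; volume = 108,200 m³; S = 32.664 ppt
After stage 3: salt = 3,534,260 + 37,400×0.3 = 3,545,480; volume = 145,600 m³
S = 3,545,480 / 145,600 = 24.3508 ppt

24.4 ppt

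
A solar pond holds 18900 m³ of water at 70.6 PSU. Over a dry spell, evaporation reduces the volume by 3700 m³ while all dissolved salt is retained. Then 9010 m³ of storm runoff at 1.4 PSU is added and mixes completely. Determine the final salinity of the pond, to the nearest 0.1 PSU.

After evaporation: salt = 18,900×70.6 = 1,334,340; volume = 18,900 − 3,700 = 15,200 m³
After mixing: salt = 1,334,340 + 9,010×1.4 = 1,346,954; volume = 15,200 + 9,010 = 24,210 m³
S = 1,346,954 / 24,210 = 55.6363 PSU

55.6 PSU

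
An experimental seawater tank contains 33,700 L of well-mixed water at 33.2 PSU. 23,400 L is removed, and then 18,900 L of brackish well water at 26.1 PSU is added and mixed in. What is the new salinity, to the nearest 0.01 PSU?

Remaining after removal: 10,300 L at 33.2 PSU (salt = 341,960)
After addition: salt = 341,960 + 18,900×26.1 = 835,250; volume = 29,200 L
S = 835,250 / 29,200 = 28.6045 PSU

28.60 PSU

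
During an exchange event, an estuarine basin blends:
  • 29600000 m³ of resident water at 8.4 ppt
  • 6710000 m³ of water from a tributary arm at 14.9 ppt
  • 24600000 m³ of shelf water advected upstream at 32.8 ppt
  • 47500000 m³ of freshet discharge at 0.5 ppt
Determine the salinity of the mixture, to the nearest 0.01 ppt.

10.88 ppt

Mass of salt is conserved:
salt = 29,600,000×8.4 + 6,710,000×14.9 + 24,600,000×32.8 + 47,500,000×0.5 = 248,640,000 + 99,979,000 + 806,880,000 + 23,750,000 = 1,179,249,000
volume = 29,600,000 + 6,710,000 + 24,600,000 + 47,500,000 = 108,410,000 m³
S = 1,179,249,000 / 108,410,000 = 10.8777 ppt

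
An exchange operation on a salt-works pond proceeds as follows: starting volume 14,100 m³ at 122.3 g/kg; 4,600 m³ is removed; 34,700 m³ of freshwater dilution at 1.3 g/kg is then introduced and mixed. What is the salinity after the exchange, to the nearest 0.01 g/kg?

27.31 g/kg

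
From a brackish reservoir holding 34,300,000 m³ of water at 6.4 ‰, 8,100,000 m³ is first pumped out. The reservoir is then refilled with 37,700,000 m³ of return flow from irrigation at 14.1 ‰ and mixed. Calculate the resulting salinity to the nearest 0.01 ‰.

10.94 ‰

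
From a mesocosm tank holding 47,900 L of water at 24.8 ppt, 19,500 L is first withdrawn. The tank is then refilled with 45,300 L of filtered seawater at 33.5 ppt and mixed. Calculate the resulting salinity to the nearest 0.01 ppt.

30.15 ppt

Remaining after removal: 28,400 L at 24.8 ppt (salt = 704,320)
After addition: salt = 704,320 + 45,300×33.5 = 2,221,870; volume = 73,700 L
S = 2,221,870 / 73,700 = 30.1475 ppt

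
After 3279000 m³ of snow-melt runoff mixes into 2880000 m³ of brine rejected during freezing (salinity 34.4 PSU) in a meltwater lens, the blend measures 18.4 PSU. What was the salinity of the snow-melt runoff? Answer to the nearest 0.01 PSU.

Salt balance: 2,880,000×34.4 + 3,279,000×S = 6,159,000×18.4
99,072,000 + 3,279,000·S = 113,325,600
S = (113,325,600 − 99,072,000) / 3,279,000 = 4.3469 PSU

4.35 PSU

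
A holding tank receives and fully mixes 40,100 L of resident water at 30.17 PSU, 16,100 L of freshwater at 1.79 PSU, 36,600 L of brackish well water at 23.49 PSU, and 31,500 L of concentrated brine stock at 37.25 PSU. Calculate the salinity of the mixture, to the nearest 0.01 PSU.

26.32 PSU

By conservation of dissolved salt,
salt = 40,100×30.17 + 16,100×1.79 + 36,600×23.49 + 31,500×37.25 = 1,209,817 + 28,819 + 859,734 + 1,173,375 = 3,271,745
volume = 40,100 + 16,100 + 36,600 + 31,500 = 124,300 L
S = 3,271,745 / 124,300 = 26.3214 PSU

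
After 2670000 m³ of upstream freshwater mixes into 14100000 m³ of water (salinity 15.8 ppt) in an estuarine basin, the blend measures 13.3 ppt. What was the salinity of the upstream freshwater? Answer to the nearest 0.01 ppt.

0.10 ppt

Salt balance: 14,100,000×15.8 + 2,670,000×S = 16,770,000×13.3
222,780,000 + 2,670,000·S = 223,041,000
S = (223,041,000 − 222,780,000) / 2,670,000 = 0.0978 ppt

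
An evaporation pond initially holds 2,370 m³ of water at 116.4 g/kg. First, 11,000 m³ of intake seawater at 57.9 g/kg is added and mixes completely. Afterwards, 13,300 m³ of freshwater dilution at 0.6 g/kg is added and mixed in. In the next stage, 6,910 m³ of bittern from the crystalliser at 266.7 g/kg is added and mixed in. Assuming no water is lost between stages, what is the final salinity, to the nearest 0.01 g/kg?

82.30 g/kg

Total salt / total volume:
Initial salt = 2,370×116.4 = 275,868
After stage 1: salt = 275,868 + 11,000×57.9 = 912,768; volume = 13,370 m³; S = 68.27 g/kg
After stage 2: salt = 912,768 + 13,300×0.6 = 920,748; volume = 26,670 m³; S = 34.524 g/kg
After stage 3: salt = 920,748 + 6,910×266.7 = 2,763,645; volume = 33,580 m³
S = 2,763,645 / 33,580 = 82.3003 g/kg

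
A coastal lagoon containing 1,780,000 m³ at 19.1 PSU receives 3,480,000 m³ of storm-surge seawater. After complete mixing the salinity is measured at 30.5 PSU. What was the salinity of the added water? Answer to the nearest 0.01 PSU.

Salt balance: 1,780,000×19.1 + 3,480,000×S = 5,260,000×30.5
33,998,000 + 3,480,000·S = 160,430,000
S = (160,430,000 − 33,998,000) / 3,480,000 = 36.331 PSU

36.33 PSU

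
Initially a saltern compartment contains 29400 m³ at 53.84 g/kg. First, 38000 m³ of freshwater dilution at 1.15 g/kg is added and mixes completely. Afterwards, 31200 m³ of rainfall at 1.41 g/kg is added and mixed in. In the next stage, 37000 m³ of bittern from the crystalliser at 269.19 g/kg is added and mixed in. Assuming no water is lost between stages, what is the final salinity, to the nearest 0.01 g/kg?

85.77 g/kg

By conservation of dissolved salt,
Initial salt = 29,400×53.84 = 1,582,896
After stage 1: salt = 1,582,896 + 38,000×1.15 = 1,626,596; volume = 67,400 m³; S = 24.133 g/kg
After stage 2: salt = 1,626,596 + 31,200×1.41 = 1,670,588; volume = 98,600 m³; S = 16.943 g/kg
After stage 3: salt = 1,670,588 + 37,000×269.19 = 11,630,618; volume = 135,600 m³
S = 11,630,618 / 135,600 = 85.7715 g/kg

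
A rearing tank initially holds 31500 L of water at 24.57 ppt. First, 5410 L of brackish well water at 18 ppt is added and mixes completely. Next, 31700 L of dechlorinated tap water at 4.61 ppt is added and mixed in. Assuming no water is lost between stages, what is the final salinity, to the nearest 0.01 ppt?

14.83 ppt

Total salt / total volume:
Initial salt = 31,500×24.57 = 773,955
After stage 1: salt = 773,955 + 5,410×18 = 871,335; volume = 36,910 L; S = 23.607 ppt
After stage 2: salt = 871,335 + 31,700×4.61 = 1,017,472; volume = 68,610 L
S = 1,017,472 / 68,610 = 14.8298 ppt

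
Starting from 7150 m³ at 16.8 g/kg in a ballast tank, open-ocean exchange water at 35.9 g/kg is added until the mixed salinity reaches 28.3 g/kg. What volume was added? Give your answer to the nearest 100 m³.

10800 m³

Salt balance: 7,150×16.8 + V×35.9 = (7,150+V)×28.3
120,120 + 35.9V = 202,345 + 28.3V
82,225 = 7.6V
V = 10,819.08 m³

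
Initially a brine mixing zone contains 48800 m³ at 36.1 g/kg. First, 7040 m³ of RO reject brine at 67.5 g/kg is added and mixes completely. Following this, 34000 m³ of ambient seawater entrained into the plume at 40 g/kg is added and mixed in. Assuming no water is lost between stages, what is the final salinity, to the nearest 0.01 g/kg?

40.04 g/kg

Mass of salt is conserved:
Initial salt = 48,800×36.1 = 1,761,680
After stage 1: salt = 1,761,680 + 7,040×67.5 = 2,236,880; volume = 55,840 m³; S = 40.059 g/kg
After stage 2: salt = 2,236,880 + 34,000×40 = 3,596,880; volume = 89,840 m³
S = 3,596,880 / 89,840 = 40.0365 g/kg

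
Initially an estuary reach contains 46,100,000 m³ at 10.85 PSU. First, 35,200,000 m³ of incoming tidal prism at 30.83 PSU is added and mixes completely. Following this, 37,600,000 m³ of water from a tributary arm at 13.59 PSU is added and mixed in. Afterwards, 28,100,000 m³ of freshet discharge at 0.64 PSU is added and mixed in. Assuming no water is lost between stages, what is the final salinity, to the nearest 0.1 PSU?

14.4 PSU

Salt balance:
Initial salt = 46,100,000×10.85 = 500,185,000
After stage 1: salt = 500,185,000 + 35,200,000×30.83 = 1,585,401,000; volume = 81,300,000 m³; S = 19.501 PSU
After stage 2: salt = 1,585,401,000 + 37,600,000×13.59 = 2,096,385,000; volume = 118,900,000 m³; S = 17.631 PSU
After stage 3: salt = 2,096,385,000 + 28,100,000×0.64 = 2,114,369,000; volume = 147,000,000 m³
S = 2,114,369,000 / 147,000,000 = 14.3835 PSU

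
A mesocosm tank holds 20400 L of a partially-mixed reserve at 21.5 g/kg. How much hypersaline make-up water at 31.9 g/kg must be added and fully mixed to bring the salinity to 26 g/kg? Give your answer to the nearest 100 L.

Salt balance: 20,400×21.5 + V×31.9 = (20,400+V)×26
438,600 + 31.9V = 530,400 + 26V
91,800 = 5.9V
V = 15,559.32 L

15600 L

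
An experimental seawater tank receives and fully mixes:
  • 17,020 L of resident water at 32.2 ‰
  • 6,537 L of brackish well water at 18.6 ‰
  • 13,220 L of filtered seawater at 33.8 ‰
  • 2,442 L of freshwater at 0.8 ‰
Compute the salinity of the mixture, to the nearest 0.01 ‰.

28.52 ‰

Weighted by volume,
salt = 17,020×32.2 + 6,537×18.6 + 13,220×33.8 + 2,442×0.8 = 548,044 + 121,588.2 + 446,836 + 1,953.6 = 1,118,421.8
volume = 17,020 + 6,537 + 13,220 + 2,442 = 39,219 L
S = 1,118,421.8 / 39,219 = 28.5173 ‰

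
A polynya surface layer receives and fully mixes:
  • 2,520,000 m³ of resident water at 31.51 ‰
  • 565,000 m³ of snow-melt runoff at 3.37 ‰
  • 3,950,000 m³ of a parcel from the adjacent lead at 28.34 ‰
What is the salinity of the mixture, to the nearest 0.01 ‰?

27.47 ‰

Salt balance:
salt = 2,520,000×31.51 + 565,000×3.37 + 3,950,000×28.34 = 79,405,200 + 1,904,050 + 111,943,000 = 193,252,250
volume = 2,520,000 + 565,000 + 3,950,000 = 7,035,000 m³
S = 193,252,250 / 7,035,000 = 27.4701 ‰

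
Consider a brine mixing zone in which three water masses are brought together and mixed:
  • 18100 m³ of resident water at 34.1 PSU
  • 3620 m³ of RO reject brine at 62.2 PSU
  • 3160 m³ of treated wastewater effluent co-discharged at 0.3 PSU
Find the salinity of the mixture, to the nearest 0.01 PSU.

Weighted by volume,
salt = 18,100×34.1 + 3,620×62.2 + 3,160×0.3 = 617,210 + 225,164 + 948 = 843,322
volume = 18,100 + 3,620 + 3,160 = 24,880 m³
S = 843,322 / 24,880 = 33.8956 PSU

33.90 PSU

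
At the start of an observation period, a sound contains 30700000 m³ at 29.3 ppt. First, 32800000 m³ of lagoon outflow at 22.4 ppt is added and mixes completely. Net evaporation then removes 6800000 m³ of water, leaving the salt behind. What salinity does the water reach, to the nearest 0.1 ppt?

28.8 ppt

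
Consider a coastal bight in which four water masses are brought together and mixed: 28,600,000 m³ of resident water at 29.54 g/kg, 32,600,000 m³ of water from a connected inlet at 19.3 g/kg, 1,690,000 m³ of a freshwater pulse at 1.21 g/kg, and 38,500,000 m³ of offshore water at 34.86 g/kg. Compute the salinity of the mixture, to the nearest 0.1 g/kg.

Mass of salt is conserved:
salt = 28,600,000×29.54 + 32,600,000×19.3 + 1,690,000×1.21 + 38,500,000×34.86 = 844,844,000 + 629,180,000 + 2,044,900 + 1,342,110,000 = 2,818,178,900
volume = 28,600,000 + 32,600,000 + 1,690,000 + 38,500,000 = 101,390,000 m³
S = 2,818,178,900 / 101,390,000 = 27.795 g/kg

27.8 g/kg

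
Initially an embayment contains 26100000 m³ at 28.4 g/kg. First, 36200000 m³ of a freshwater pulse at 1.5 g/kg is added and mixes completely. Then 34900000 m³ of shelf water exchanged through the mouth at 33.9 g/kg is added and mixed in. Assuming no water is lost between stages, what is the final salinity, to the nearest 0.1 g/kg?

Total salt / total volume:
Initial salt = 26,100,000×28.4 = 741,240,000
After stage 1: salt = 741,240,000 + 36,200,000×1.5 = 795,540,000; volume = 62,300,000 m³; S = 12.77 g/kg
After stage 2: salt = 795,540,000 + 34,900,000×33.9 = 1,978,650,000; volume = 97,200,000 m³
S = 1,978,650,000 / 97,200,000 = 20.3565 g/kg

20.4 g/kg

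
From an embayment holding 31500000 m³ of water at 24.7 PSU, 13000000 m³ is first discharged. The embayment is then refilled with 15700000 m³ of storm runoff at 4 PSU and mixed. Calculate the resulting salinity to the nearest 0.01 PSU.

Remaining after removal: 18,500,000 m³ at 24.7 PSU (salt = 456,950,000)
After addition: salt = 456,950,000 + 15,700,000×4 = 519,750,000; volume = 34,200,000 m³
S = 519,750,000 / 34,200,000 = 15.1974 PSU

15.20 PSU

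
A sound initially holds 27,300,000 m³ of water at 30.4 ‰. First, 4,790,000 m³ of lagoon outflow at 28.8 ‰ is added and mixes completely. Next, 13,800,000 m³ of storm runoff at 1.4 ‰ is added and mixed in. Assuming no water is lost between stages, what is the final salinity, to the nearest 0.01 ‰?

21.51 ‰

Salt balance:
Initial salt = 27,300,000×30.4 = 829,920,000
After stage 1: salt = 829,920,000 + 4,790,000×28.8 = 967,872,000; volume = 32,090,000 m³; S = 30.161 ‰
After stage 2: salt = 967,872,000 + 13,800,000×1.4 = 987,192,000; volume = 45,890,000 m³
S = 987,192,000 / 45,890,000 = 21.5121 ‰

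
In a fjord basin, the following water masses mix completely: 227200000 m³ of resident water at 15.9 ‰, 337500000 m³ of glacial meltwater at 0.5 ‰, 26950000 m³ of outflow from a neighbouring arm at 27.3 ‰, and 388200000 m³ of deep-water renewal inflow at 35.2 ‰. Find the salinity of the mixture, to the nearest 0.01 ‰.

18.56 ‰

Weighted by volume,
salt = 227,200,000×15.9 + 337,500,000×0.5 + 26,950,000×27.3 + 388,200,000×35.2 = 3,612,480,000 + 168,750,000 + 735,735,000 + 13,664,640,000 = 18,181,605,000
volume = 227,200,000 + 337,500,000 + 26,950,000 + 388,200,000 = 979,850,000 m³
S = 18,181,605,000 / 979,850,000 = 18.5555 ‰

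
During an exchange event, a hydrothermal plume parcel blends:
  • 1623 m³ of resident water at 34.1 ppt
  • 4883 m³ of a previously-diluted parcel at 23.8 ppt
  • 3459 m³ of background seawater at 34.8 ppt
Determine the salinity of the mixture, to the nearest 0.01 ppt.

Salt balance:
salt = 1,623×34.1 + 4,883×23.8 + 3,459×34.8 = 55,344.3 + 116,215.4 + 120,373.2 = 291,932.9
volume = 1,623 + 4,883 + 3,459 = 9,965 m³
S = 291,932.9 / 9,965 = 29.2958 ppt

29.30 ppt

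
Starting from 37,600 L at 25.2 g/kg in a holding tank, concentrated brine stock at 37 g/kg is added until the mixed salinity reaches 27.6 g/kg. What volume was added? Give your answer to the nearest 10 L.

Salt balance: 37,600×25.2 + V×37 = (37,600+V)×27.6
947,520 + 37V = 1,037,760 + 27.6V
90,240 = 9.4V
V = 9,600 L

9600 L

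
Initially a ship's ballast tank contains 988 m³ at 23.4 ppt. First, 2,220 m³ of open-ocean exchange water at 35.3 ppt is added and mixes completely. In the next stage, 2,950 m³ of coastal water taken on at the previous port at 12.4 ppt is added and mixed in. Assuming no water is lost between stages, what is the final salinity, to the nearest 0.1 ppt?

22.4 ppt

Total salt / total volume:
Initial salt = 988×23.4 = 23,119.2
After stage 1: salt = 23,119.2 + 2,220×35.3 = 101,485.2; volume = 3,208 m³; S = 31.635 ppt
After stage 2: salt = 101,485.2 + 2,950×12.4 = 138,065.2; volume = 6,158 m³
S = 138,065.2 / 6,158 = 22.4205 ppt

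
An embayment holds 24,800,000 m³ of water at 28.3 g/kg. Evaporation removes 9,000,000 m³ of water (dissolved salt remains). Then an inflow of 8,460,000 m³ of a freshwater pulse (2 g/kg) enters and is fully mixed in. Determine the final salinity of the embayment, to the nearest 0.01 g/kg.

After evaporation: salt = 24,800,000×28.3 = 701,840,000; volume = 24,800,000 − 9,000,000 = 15,800,000 m³
After mixing: salt = 701,840,000 + 8,460,000×2 = 718,760,000; volume = 15,800,000 + 8,460,000 = 24,260,000 m³
S = 718,760,000 / 24,260,000 = 29.6274 g/kg

29.63 g/kg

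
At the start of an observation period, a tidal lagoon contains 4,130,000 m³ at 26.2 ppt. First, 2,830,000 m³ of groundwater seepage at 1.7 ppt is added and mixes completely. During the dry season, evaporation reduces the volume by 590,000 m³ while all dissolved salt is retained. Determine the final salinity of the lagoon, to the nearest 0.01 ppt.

After mixing: salt = 4,130,000×26.2 + 2,830,000×1.7 = 113,017,000; volume = 6,960,000 m³
After evaporation: salt unchanged = 113,017,000; volume = 6,960,000 − 590,000 = 6,370,000 m³
S = 113,017,000 / 6,370,000 = 17.7421 ppt

17.74 ppt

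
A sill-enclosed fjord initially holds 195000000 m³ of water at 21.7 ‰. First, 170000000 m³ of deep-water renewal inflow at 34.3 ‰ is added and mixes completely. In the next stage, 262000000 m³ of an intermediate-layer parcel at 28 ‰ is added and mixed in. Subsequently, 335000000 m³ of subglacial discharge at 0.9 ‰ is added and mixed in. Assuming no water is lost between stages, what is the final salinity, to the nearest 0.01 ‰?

18.40 ‰

Total salt / total volume:
Initial salt = 195,000,000×21.7 = 4,231,500,000
After stage 1: salt = 4,231,500,000 + 170,000,000×34.3 = 10,062,500,000; volume = 365,000,000 m³; S = 27.568 ‰
After stage 2: salt = 10,062,500,000 + 262,000,000×28 = 17,398,500,000; volume = 627,000,000 m³; S = 27.749 ‰
After stage 3: salt = 17,398,500,000 + 335,000,000×0.9 = 17,700,000,000; volume = 962,000,000 m³
S = 17,700,000,000 / 962,000,000 = 18.3992 ‰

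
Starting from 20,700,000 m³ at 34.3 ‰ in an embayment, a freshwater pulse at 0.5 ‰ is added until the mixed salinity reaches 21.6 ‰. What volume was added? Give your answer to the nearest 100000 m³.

12500000 m³

Salt balance: 20,700,000×34.3 + V×0.5 = (20,700,000+V)×21.6
710,010,000 + 0.5V = 447,120,000 + 21.6V
262,890,000 = 21.1V
V = 12,459,241.71 m³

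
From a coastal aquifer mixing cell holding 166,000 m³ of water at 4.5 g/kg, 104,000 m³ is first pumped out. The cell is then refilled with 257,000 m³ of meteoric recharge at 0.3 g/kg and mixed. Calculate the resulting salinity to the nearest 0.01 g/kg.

Remaining after removal: 62,000 m³ at 4.5 g/kg (salt = 279,000)
After addition: salt = 279,000 + 257,000×0.3 = 356,100; volume = 319,000 m³
S = 356,100 / 319,000 = 1.1163 g/kg

1.12 g/kg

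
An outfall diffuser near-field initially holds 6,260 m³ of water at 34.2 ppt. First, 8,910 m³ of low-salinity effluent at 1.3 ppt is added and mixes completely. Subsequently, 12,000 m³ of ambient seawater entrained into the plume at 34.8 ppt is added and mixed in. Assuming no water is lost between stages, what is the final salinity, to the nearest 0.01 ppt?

23.68 ppt

Salt balance:
Initial salt = 6,260×34.2 = 214,092
After stage 1: salt = 214,092 + 8,910×1.3 = 225,675; volume = 15,170 m³; S = 14.876 ppt
After stage 2: salt = 225,675 + 12,000×34.8 = 643,275; volume = 27,170 m³
S = 643,275 / 27,170 = 23.6759 ppt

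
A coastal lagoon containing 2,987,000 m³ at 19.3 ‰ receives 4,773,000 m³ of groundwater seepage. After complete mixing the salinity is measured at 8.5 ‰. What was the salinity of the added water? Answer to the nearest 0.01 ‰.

Salt balance: 2,987,000×19.3 + 4,773,000×S = 7,760,000×8.5
57,649,100 + 4,773,000·S = 65,960,000
S = (65,960,000 − 57,649,100) / 4,773,000 = 1.7412 ‰

1.74 ‰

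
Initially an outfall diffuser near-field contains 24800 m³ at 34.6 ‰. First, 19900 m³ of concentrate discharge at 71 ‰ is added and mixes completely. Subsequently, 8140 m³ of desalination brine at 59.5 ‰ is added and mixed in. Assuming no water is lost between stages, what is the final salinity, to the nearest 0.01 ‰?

52.14 ‰

Total salt / total volume:
Initial salt = 24,800×34.6 = 858,080
After stage 1: salt = 858,080 + 19,900×71 = 2,270,980; volume = 44,700 m³; S = 50.805 ‰
After stage 2: salt = 2,270,980 + 8,140×59.5 = 2,755,310; volume = 52,840 m³
S = 2,755,310 / 52,840 = 52.1444 ‰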